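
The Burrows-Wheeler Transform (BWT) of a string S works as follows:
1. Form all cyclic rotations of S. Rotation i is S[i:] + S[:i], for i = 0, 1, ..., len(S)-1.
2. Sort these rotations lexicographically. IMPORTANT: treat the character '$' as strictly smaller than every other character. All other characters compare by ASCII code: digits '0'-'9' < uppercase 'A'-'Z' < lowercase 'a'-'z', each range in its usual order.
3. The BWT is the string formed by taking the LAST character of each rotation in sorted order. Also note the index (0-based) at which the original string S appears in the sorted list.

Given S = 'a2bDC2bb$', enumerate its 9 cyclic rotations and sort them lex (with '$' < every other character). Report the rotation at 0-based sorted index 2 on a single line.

Answer: 2bb$a2bDC

Derivation:
All 9 rotations (rotation i = S[i:]+S[:i]):
  rot[0] = a2bDC2bb$
  rot[1] = 2bDC2bb$a
  rot[2] = bDC2bb$a2
  rot[3] = DC2bb$a2b
  rot[4] = C2bb$a2bD
  rot[5] = 2bb$a2bDC
  rot[6] = bb$a2bDC2
  rot[7] = b$a2bDC2b
  rot[8] = $a2bDC2bb
Sorted (with $ < everything):
  sorted[0] = $a2bDC2bb
  sorted[1] = 2bDC2bb$a
  sorted[2] = 2bb$a2bDC
  sorted[3] = C2bb$a2bD
  sorted[4] = DC2bb$a2b
  sorted[5] = a2bDC2bb$
  sorted[6] = b$a2bDC2b
  sorted[7] = bDC2bb$a2
  sorted[8] = bb$a2bDC2
sorted[2] = 2bb$a2bDC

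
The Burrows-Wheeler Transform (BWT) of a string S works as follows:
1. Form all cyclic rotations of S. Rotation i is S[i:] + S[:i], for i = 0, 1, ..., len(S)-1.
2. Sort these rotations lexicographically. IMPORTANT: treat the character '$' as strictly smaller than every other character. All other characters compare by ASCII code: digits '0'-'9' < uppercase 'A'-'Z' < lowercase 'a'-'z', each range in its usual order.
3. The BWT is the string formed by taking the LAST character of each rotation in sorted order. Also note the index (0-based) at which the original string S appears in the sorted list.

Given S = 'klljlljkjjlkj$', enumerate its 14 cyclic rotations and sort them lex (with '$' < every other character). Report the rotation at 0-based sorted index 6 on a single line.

Answer: kj$klljlljkjjl

Derivation:
All 14 rotations (rotation i = S[i:]+S[:i]):
  rot[0] = klljlljkjjlkj$
  rot[1] = lljlljkjjlkj$k
  rot[2] = ljlljkjjlkj$kl
  rot[3] = jlljkjjlkj$kll
  rot[4] = lljkjjlkj$kllj
  rot[5] = ljkjjlkj$klljl
  rot[6] = jkjjlkj$klljll
  rot[7] = kjjlkj$klljllj
  rot[8] = jjlkj$klljlljk
  rot[9] = jlkj$klljlljkj
  rot[10] = lkj$klljlljkjj
  rot[11] = kj$klljlljkjjl
  rot[12] = j$klljlljkjjlk
  rot[13] = $klljlljkjjlkj
Sorted (with $ < everything):
  sorted[0] = $klljlljkjjlkj
  sorted[1] = j$klljlljkjjlk
  sorted[2] = jjlkj$klljlljk
  sorted[3] = jkjjlkj$klljll
  sorted[4] = jlkj$klljlljkj
  sorted[5] = jlljkjjlkj$kll
  sorted[6] = kj$klljlljkjjl
  sorted[7] = kjjlkj$klljllj
  sorted[8] = klljlljkjjlkj$
  sorted[9] = ljkjjlkj$klljl
  sorted[10] = ljlljkjjlkj$kl
  sorted[11] = lkj$klljlljkjj
  sorted[12] = lljkjjlkj$kllj
  sorted[13] = lljlljkjjlkj$k
sorted[6] = kj$klljlljkjjl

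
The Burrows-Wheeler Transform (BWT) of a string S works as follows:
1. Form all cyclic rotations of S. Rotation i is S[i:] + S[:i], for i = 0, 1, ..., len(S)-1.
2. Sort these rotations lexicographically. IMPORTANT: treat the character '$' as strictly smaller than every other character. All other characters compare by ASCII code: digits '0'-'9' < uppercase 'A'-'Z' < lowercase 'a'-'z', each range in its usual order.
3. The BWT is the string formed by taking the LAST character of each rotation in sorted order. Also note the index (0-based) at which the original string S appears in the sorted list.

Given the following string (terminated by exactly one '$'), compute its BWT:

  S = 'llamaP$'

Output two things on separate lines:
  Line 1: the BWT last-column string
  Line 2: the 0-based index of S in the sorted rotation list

All 7 rotations (rotation i = S[i:]+S[:i]):
  rot[0] = llamaP$
  rot[1] = lamaP$l
  rot[2] = amaP$ll
  rot[3] = maP$lla
  rot[4] = aP$llam
  rot[5] = P$llama
  rot[6] = $llamaP
Sorted (with $ < everything):
  sorted[0] = $llamaP  (last char: 'P')
  sorted[1] = P$llama  (last char: 'a')
  sorted[2] = aP$llam  (last char: 'm')
  sorted[3] = amaP$ll  (last char: 'l')
  sorted[4] = lamaP$l  (last char: 'l')
  sorted[5] = llamaP$  (last char: '$')
  sorted[6] = maP$lla  (last char: 'a')
Last column: Pamll$a
Original string S is at sorted index 5

Answer: Pamll$a
5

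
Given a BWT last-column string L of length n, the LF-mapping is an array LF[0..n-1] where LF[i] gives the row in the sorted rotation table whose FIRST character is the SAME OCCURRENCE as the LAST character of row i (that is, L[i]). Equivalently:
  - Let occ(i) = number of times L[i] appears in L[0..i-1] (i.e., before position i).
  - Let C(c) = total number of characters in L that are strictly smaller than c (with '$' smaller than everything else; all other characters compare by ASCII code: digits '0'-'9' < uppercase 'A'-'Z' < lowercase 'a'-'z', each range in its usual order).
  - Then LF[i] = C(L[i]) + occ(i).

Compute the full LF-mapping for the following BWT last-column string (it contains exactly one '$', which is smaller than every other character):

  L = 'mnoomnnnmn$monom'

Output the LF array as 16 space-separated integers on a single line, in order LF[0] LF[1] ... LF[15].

Answer: 1 6 12 13 2 7 8 9 3 10 0 4 14 11 15 5

Derivation:
Char counts: '$':1, 'm':5, 'n':6, 'o':4
C (first-col start): C('$')=0, C('m')=1, C('n')=6, C('o')=12
L[0]='m': occ=0, LF[0]=C('m')+0=1+0=1
L[1]='n': occ=0, LF[1]=C('n')+0=6+0=6
L[2]='o': occ=0, LF[2]=C('o')+0=12+0=12
L[3]='o': occ=1, LF[3]=C('o')+1=12+1=13
L[4]='m': occ=1, LF[4]=C('m')+1=1+1=2
L[5]='n': occ=1, LF[5]=C('n')+1=6+1=7
L[6]='n': occ=2, LF[6]=C('n')+2=6+2=8
L[7]='n': occ=3, LF[7]=C('n')+3=6+3=9
L[8]='m': occ=2, LF[8]=C('m')+2=1+2=3
L[9]='n': occ=4, LF[9]=C('n')+4=6+4=10
L[10]='$': occ=0, LF[10]=C('$')+0=0+0=0
L[11]='m': occ=3, LF[11]=C('m')+3=1+3=4
L[12]='o': occ=2, LF[12]=C('o')+2=12+2=14
L[13]='n': occ=5, LF[13]=C('n')+5=6+5=11
L[14]='o': occ=3, LF[14]=C('o')+3=12+3=15
L[15]='m': occ=4, LF[15]=C('m')+4=1+4=5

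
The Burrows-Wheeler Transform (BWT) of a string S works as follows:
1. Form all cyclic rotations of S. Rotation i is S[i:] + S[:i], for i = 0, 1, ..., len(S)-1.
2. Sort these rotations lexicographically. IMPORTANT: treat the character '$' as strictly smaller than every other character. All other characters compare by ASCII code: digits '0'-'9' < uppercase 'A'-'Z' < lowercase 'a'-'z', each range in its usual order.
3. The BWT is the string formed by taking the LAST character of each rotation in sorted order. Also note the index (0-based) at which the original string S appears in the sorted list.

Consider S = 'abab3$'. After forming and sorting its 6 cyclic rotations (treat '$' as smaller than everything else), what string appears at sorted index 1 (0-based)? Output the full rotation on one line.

All 6 rotations (rotation i = S[i:]+S[:i]):
  rot[0] = abab3$
  rot[1] = bab3$a
  rot[2] = ab3$ab
  rot[3] = b3$aba
  rot[4] = 3$abab
  rot[5] = $abab3
Sorted (with $ < everything):
  sorted[0] = $abab3
  sorted[1] = 3$abab
  sorted[2] = ab3$ab
  sorted[3] = abab3$
  sorted[4] = b3$aba
  sorted[5] = bab3$a
sorted[1] = 3$abab

Answer: 3$abab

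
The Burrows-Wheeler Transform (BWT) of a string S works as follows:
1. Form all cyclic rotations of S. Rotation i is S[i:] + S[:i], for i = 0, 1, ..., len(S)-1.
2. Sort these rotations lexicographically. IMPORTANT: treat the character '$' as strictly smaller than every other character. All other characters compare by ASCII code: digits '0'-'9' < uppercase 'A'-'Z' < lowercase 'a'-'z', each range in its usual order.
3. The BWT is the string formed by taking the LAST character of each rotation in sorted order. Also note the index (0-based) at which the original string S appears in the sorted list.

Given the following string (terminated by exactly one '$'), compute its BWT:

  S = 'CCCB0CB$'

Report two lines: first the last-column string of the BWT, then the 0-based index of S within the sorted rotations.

All 8 rotations (rotation i = S[i:]+S[:i]):
  rot[0] = CCCB0CB$
  rot[1] = CCB0CB$C
  rot[2] = CB0CB$CC
  rot[3] = B0CB$CCC
  rot[4] = 0CB$CCCB
  rot[5] = CB$CCCB0
  rot[6] = B$CCCB0C
  rot[7] = $CCCB0CB
Sorted (with $ < everything):
  sorted[0] = $CCCB0CB  (last char: 'B')
  sorted[1] = 0CB$CCCB  (last char: 'B')
  sorted[2] = B$CCCB0C  (last char: 'C')
  sorted[3] = B0CB$CCC  (last char: 'C')
  sorted[4] = CB$CCCB0  (last char: '0')
  sorted[5] = CB0CB$CC  (last char: 'C')
  sorted[6] = CCB0CB$C  (last char: 'C')
  sorted[7] = CCCB0CB$  (last char: '$')
Last column: BBCC0CC$
Original string S is at sorted index 7

Answer: BBCC0CC$
7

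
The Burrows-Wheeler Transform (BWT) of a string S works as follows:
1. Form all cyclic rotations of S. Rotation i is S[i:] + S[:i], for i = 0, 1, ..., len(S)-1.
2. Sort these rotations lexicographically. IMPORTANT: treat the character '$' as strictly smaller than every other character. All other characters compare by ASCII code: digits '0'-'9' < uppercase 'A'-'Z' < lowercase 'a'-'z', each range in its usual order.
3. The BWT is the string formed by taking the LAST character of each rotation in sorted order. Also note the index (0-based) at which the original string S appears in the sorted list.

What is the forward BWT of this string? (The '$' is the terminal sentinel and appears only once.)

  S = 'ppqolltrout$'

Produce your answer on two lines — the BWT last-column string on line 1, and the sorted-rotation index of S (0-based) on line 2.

All 12 rotations (rotation i = S[i:]+S[:i]):
  rot[0] = ppqolltrout$
  rot[1] = pqolltrout$p
  rot[2] = qolltrout$pp
  rot[3] = olltrout$ppq
  rot[4] = lltrout$ppqo
  rot[5] = ltrout$ppqol
  rot[6] = trout$ppqoll
  rot[7] = rout$ppqollt
  rot[8] = out$ppqolltr
  rot[9] = ut$ppqolltro
  rot[10] = t$ppqolltrou
  rot[11] = $ppqolltrout
Sorted (with $ < everything):
  sorted[0] = $ppqolltrout  (last char: 't')
  sorted[1] = lltrout$ppqo  (last char: 'o')
  sorted[2] = ltrout$ppqol  (last char: 'l')
  sorted[3] = olltrout$ppq  (last char: 'q')
  sorted[4] = out$ppqolltr  (last char: 'r')
  sorted[5] = ppqolltrout$  (last char: '$')
  sorted[6] = pqolltrout$p  (last char: 'p')
  sorted[7] = qolltrout$pp  (last char: 'p')
  sorted[8] = rout$ppqollt  (last char: 't')
  sorted[9] = t$ppqolltrou  (last char: 'u')
  sorted[10] = trout$ppqoll  (last char: 'l')
  sorted[11] = ut$ppqolltro  (last char: 'o')
Last column: tolqr$pptulo
Original string S is at sorted index 5

Answer: tolqr$pptulo
5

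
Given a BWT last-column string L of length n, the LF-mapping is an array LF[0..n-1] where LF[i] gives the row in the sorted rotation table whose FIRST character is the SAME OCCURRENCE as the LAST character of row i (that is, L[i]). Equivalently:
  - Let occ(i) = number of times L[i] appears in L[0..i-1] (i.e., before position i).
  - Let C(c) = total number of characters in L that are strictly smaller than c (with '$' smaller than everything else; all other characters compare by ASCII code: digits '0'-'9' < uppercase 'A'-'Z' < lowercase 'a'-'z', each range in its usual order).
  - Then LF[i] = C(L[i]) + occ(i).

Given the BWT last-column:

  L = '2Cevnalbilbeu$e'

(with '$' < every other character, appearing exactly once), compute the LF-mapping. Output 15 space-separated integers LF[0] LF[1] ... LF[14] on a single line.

Answer: 1 2 6 14 12 3 10 4 9 11 5 7 13 0 8

Derivation:
Char counts: '$':1, '2':1, 'C':1, 'a':1, 'b':2, 'e':3, 'i':1, 'l':2, 'n':1, 'u':1, 'v':1
C (first-col start): C('$')=0, C('2')=1, C('C')=2, C('a')=3, C('b')=4, C('e')=6, C('i')=9, C('l')=10, C('n')=12, C('u')=13, C('v')=14
L[0]='2': occ=0, LF[0]=C('2')+0=1+0=1
L[1]='C': occ=0, LF[1]=C('C')+0=2+0=2
L[2]='e': occ=0, LF[2]=C('e')+0=6+0=6
L[3]='v': occ=0, LF[3]=C('v')+0=14+0=14
L[4]='n': occ=0, LF[4]=C('n')+0=12+0=12
L[5]='a': occ=0, LF[5]=C('a')+0=3+0=3
L[6]='l': occ=0, LF[6]=C('l')+0=10+0=10
L[7]='b': occ=0, LF[7]=C('b')+0=4+0=4
L[8]='i': occ=0, LF[8]=C('i')+0=9+0=9
L[9]='l': occ=1, LF[9]=C('l')+1=10+1=11
L[10]='b': occ=1, LF[10]=C('b')+1=4+1=5
L[11]='e': occ=1, LF[11]=C('e')+1=6+1=7
L[12]='u': occ=0, LF[12]=C('u')+0=13+0=13
L[13]='$': occ=0, LF[13]=C('$')+0=0+0=0
L[14]='e': occ=2, LF[14]=C('e')+2=6+2=8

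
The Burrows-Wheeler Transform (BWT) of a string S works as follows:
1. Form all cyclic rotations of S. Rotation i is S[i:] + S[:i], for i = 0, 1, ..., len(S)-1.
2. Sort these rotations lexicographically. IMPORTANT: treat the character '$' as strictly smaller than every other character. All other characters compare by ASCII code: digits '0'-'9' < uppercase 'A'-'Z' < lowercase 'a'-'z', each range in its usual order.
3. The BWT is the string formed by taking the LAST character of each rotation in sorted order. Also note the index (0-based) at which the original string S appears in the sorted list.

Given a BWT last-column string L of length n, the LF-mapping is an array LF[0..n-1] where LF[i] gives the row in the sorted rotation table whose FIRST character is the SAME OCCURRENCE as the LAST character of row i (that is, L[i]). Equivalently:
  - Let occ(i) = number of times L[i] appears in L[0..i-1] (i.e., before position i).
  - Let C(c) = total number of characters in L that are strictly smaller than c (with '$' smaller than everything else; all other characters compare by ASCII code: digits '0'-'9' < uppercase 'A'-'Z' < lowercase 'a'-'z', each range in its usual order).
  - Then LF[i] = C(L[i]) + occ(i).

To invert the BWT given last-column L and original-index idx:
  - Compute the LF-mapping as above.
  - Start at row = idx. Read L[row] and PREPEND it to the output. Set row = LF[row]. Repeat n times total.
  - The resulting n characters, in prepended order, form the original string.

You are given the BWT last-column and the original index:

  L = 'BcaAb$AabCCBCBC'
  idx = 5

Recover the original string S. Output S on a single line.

Answer: BbCbBaCaACCcAB$

Derivation:
LF mapping: 3 14 10 1 12 0 2 11 13 6 7 4 8 5 9
Walk LF starting at row 5, prepending L[row]:
  step 1: row=5, L[5]='$', prepend. Next row=LF[5]=0
  step 2: row=0, L[0]='B', prepend. Next row=LF[0]=3
  step 3: row=3, L[3]='A', prepend. Next row=LF[3]=1
  step 4: row=1, L[1]='c', prepend. Next row=LF[1]=14
  step 5: row=14, L[14]='C', prepend. Next row=LF[14]=9
  step 6: row=9, L[9]='C', prepend. Next row=LF[9]=6
  step 7: row=6, L[6]='A', prepend. Next row=LF[6]=2
  step 8: row=2, L[2]='a', prepend. Next row=LF[2]=10
  step 9: row=10, L[10]='C', prepend. Next row=LF[10]=7
  step 10: row=7, L[7]='a', prepend. Next row=LF[7]=11
  step 11: row=11, L[11]='B', prepend. Next row=LF[11]=4
  step 12: row=4, L[4]='b', prepend. Next row=LF[4]=12
  step 13: row=12, L[12]='C', prepend. Next row=LF[12]=8
  step 14: row=8, L[8]='b', prepend. Next row=LF[8]=13
  step 15: row=13, L[13]='B', prepend. Next row=LF[13]=5
Reversed output: BbCbBaCaACCcAB$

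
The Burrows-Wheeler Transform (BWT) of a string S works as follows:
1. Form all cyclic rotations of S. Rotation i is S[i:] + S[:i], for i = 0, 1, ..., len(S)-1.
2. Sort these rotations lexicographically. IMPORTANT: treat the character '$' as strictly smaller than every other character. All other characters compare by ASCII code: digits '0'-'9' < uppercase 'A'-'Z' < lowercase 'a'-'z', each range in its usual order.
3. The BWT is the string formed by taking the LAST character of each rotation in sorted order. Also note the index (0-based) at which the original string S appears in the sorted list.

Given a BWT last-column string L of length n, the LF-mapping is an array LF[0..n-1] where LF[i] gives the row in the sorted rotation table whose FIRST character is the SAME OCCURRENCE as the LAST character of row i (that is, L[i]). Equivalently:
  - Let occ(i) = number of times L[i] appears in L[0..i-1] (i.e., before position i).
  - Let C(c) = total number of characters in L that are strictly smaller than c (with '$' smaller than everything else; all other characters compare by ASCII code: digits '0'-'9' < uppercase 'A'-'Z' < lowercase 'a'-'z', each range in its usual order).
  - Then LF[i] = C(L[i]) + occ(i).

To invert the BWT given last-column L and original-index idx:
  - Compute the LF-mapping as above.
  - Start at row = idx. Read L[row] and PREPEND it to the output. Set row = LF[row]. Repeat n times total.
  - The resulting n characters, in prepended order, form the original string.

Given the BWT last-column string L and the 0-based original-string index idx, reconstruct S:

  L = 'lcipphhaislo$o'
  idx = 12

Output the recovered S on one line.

LF mapping: 7 2 5 11 12 3 4 1 6 13 8 9 0 10
Walk LF starting at row 12, prepending L[row]:
  step 1: row=12, L[12]='$', prepend. Next row=LF[12]=0
  step 2: row=0, L[0]='l', prepend. Next row=LF[0]=7
  step 3: row=7, L[7]='a', prepend. Next row=LF[7]=1
  step 4: row=1, L[1]='c', prepend. Next row=LF[1]=2
  step 5: row=2, L[2]='i', prepend. Next row=LF[2]=5
  step 6: row=5, L[5]='h', prepend. Next row=LF[5]=3
  step 7: row=3, L[3]='p', prepend. Next row=LF[3]=11
  step 8: row=11, L[11]='o', prepend. Next row=LF[11]=9
  step 9: row=9, L[9]='s', prepend. Next row=LF[9]=13
  step 10: row=13, L[13]='o', prepend. Next row=LF[13]=10
  step 11: row=10, L[10]='l', prepend. Next row=LF[10]=8
  step 12: row=8, L[8]='i', prepend. Next row=LF[8]=6
  step 13: row=6, L[6]='h', prepend. Next row=LF[6]=4
  step 14: row=4, L[4]='p', prepend. Next row=LF[4]=12
Reversed output: philosophical$

Answer: philosophical$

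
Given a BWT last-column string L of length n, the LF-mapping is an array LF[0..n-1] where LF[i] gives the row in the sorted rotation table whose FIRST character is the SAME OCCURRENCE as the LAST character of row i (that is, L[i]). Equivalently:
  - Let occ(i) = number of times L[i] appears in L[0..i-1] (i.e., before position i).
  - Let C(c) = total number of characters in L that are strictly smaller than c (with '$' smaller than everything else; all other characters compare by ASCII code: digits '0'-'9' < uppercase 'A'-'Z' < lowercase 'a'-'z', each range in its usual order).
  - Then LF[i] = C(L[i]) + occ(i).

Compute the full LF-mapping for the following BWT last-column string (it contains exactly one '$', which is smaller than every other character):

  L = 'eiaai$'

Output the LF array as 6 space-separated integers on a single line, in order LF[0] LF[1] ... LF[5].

Char counts: '$':1, 'a':2, 'e':1, 'i':2
C (first-col start): C('$')=0, C('a')=1, C('e')=3, C('i')=4
L[0]='e': occ=0, LF[0]=C('e')+0=3+0=3
L[1]='i': occ=0, LF[1]=C('i')+0=4+0=4
L[2]='a': occ=0, LF[2]=C('a')+0=1+0=1
L[3]='a': occ=1, LF[3]=C('a')+1=1+1=2
L[4]='i': occ=1, LF[4]=C('i')+1=4+1=5
L[5]='$': occ=0, LF[5]=C('$')+0=0+0=0

Answer: 3 4 1 2 5 0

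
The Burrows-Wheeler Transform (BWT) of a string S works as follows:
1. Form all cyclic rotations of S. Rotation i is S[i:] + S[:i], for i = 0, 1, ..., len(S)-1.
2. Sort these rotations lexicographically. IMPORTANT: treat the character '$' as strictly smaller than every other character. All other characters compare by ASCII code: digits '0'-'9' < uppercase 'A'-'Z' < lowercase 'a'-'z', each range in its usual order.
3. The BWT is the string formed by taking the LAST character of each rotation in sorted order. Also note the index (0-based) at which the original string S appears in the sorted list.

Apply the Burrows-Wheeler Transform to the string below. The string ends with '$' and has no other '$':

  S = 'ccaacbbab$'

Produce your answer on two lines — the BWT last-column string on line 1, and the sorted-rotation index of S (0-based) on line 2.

All 10 rotations (rotation i = S[i:]+S[:i]):
  rot[0] = ccaacbbab$
  rot[1] = caacbbab$c
  rot[2] = aacbbab$cc
  rot[3] = acbbab$cca
  rot[4] = cbbab$ccaa
  rot[5] = bbab$ccaac
  rot[6] = bab$ccaacb
  rot[7] = ab$ccaacbb
  rot[8] = b$ccaacbba
  rot[9] = $ccaacbbab
Sorted (with $ < everything):
  sorted[0] = $ccaacbbab  (last char: 'b')
  sorted[1] = aacbbab$cc  (last char: 'c')
  sorted[2] = ab$ccaacbb  (last char: 'b')
  sorted[3] = acbbab$cca  (last char: 'a')
  sorted[4] = b$ccaacbba  (last char: 'a')
  sorted[5] = bab$ccaacb  (last char: 'b')
  sorted[6] = bbab$ccaac  (last char: 'c')
  sorted[7] = caacbbab$c  (last char: 'c')
  sorted[8] = cbbab$ccaa  (last char: 'a')
  sorted[9] = ccaacbbab$  (last char: '$')
Last column: bcbaabcca$
Original string S is at sorted index 9

Answer: bcbaabcca$
9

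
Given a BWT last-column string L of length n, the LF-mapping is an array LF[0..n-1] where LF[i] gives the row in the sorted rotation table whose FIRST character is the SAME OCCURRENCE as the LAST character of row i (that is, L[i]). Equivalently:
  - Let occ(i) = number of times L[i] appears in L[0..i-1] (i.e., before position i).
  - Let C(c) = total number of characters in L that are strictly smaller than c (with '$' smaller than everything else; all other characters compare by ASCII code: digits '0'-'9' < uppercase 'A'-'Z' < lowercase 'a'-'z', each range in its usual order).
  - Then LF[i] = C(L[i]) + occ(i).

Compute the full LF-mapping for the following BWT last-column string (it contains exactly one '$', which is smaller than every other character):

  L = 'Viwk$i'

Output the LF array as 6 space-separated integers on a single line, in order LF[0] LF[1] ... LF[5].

Char counts: '$':1, 'V':1, 'i':2, 'k':1, 'w':1
C (first-col start): C('$')=0, C('V')=1, C('i')=2, C('k')=4, C('w')=5
L[0]='V': occ=0, LF[0]=C('V')+0=1+0=1
L[1]='i': occ=0, LF[1]=C('i')+0=2+0=2
L[2]='w': occ=0, LF[2]=C('w')+0=5+0=5
L[3]='k': occ=0, LF[3]=C('k')+0=4+0=4
L[4]='$': occ=0, LF[4]=C('$')+0=0+0=0
L[5]='i': occ=1, LF[5]=C('i')+1=2+1=3

Answer: 1 2 5 4 0 3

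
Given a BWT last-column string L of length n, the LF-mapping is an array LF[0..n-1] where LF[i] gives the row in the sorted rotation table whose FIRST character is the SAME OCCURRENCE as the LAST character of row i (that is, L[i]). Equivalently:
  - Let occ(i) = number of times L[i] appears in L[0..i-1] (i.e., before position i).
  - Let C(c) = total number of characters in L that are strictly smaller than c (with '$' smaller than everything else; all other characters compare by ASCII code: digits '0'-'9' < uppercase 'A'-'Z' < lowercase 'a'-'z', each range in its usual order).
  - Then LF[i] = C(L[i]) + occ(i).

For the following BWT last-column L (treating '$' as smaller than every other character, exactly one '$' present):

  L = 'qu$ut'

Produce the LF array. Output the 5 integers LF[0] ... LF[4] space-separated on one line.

Char counts: '$':1, 'q':1, 't':1, 'u':2
C (first-col start): C('$')=0, C('q')=1, C('t')=2, C('u')=3
L[0]='q': occ=0, LF[0]=C('q')+0=1+0=1
L[1]='u': occ=0, LF[1]=C('u')+0=3+0=3
L[2]='$': occ=0, LF[2]=C('$')+0=0+0=0
L[3]='u': occ=1, LF[3]=C('u')+1=3+1=4
L[4]='t': occ=0, LF[4]=C('t')+0=2+0=2

Answer: 1 3 0 4 2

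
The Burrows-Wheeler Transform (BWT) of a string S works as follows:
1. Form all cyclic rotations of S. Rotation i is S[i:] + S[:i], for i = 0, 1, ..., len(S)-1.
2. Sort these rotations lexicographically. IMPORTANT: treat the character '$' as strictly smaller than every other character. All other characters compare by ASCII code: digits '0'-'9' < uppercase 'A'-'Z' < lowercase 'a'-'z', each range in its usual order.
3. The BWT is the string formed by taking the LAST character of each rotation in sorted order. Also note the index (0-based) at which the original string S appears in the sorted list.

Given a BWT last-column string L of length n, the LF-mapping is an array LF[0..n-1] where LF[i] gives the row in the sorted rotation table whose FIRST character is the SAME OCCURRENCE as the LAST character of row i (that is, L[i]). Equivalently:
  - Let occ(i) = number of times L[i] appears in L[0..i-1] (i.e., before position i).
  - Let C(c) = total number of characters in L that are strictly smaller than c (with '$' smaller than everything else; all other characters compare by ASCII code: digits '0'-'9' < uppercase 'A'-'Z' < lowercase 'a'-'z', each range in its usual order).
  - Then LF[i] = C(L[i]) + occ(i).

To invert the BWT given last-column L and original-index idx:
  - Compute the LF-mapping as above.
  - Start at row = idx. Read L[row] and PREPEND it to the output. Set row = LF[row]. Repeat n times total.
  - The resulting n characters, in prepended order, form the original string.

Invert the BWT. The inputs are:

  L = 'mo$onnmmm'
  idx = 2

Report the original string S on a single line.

Answer: mnnmomom$

Derivation:
LF mapping: 1 7 0 8 5 6 2 3 4
Walk LF starting at row 2, prepending L[row]:
  step 1: row=2, L[2]='$', prepend. Next row=LF[2]=0
  step 2: row=0, L[0]='m', prepend. Next row=LF[0]=1
  step 3: row=1, L[1]='o', prepend. Next row=LF[1]=7
  step 4: row=7, L[7]='m', prepend. Next row=LF[7]=3
  step 5: row=3, L[3]='o', prepend. Next row=LF[3]=8
  step 6: row=8, L[8]='m', prepend. Next row=LF[8]=4
  step 7: row=4, L[4]='n', prepend. Next row=LF[4]=5
  step 8: row=5, L[5]='n', prepend. Next row=LF[5]=6
  step 9: row=6, L[6]='m', prepend. Next row=LF[6]=2
Reversed output: mnnmomom$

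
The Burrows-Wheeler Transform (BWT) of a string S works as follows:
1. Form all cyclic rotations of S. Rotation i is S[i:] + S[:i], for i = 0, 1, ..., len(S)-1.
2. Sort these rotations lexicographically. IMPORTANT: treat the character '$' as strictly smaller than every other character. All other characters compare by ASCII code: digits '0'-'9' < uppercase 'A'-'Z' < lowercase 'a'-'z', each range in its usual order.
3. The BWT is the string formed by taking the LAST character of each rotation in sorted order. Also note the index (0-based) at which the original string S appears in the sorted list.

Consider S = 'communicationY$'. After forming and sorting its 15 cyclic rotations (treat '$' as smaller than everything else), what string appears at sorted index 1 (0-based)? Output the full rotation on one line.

Answer: Y$communication

Derivation:
All 15 rotations (rotation i = S[i:]+S[:i]):
  rot[0] = communicationY$
  rot[1] = ommunicationY$c
  rot[2] = mmunicationY$co
  rot[3] = municationY$com
  rot[4] = unicationY$comm
  rot[5] = nicationY$commu
  rot[6] = icationY$commun
  rot[7] = cationY$communi
  rot[8] = ationY$communic
  rot[9] = tionY$communica
  rot[10] = ionY$communicat
  rot[11] = onY$communicati
  rot[12] = nY$communicatio
  rot[13] = Y$communication
  rot[14] = $communicationY
Sorted (with $ < everything):
  sorted[0] = $communicationY
  sorted[1] = Y$communication
  sorted[2] = ationY$communic
  sorted[3] = cationY$communi
  sorted[4] = communicationY$
  sorted[5] = icationY$commun
  sorted[6] = ionY$communicat
  sorted[7] = mmunicationY$co
  sorted[8] = municationY$com
  sorted[9] = nY$communicatio
  sorted[10] = nicationY$commu
  sorted[11] = ommunicationY$c
  sorted[12] = onY$communicati
  sorted[13] = tionY$communica
  sorted[14] = unicationY$comm
sorted[1] = Y$communication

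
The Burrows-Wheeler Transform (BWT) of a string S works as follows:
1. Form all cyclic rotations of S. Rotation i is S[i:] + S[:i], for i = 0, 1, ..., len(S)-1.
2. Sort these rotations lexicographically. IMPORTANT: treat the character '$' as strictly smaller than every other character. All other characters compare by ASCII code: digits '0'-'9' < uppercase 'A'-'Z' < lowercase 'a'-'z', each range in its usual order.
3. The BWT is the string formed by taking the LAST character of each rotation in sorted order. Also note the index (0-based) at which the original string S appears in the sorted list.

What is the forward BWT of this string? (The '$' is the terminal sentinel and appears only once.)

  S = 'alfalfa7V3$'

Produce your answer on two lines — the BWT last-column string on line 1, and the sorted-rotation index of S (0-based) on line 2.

Answer: 3Va7ff$llaa
6

Derivation:
All 11 rotations (rotation i = S[i:]+S[:i]):
  rot[0] = alfalfa7V3$
  rot[1] = lfalfa7V3$a
  rot[2] = falfa7V3$al
  rot[3] = alfa7V3$alf
  rot[4] = lfa7V3$alfa
  rot[5] = fa7V3$alfal
  rot[6] = a7V3$alfalf
  rot[7] = 7V3$alfalfa
  rot[8] = V3$alfalfa7
  rot[9] = 3$alfalfa7V
  rot[10] = $alfalfa7V3
Sorted (with $ < everything):
  sorted[0] = $alfalfa7V3  (last char: '3')
  sorted[1] = 3$alfalfa7V  (last char: 'V')
  sorted[2] = 7V3$alfalfa  (last char: 'a')
  sorted[3] = V3$alfalfa7  (last char: '7')
  sorted[4] = a7V3$alfalf  (last char: 'f')
  sorted[5] = alfa7V3$alf  (last char: 'f')
  sorted[6] = alfalfa7V3$  (last char: '$')
  sorted[7] = fa7V3$alfal  (last char: 'l')
  sorted[8] = falfa7V3$al  (last char: 'l')
  sorted[9] = lfa7V3$alfa  (last char: 'a')
  sorted[10] = lfalfa7V3$a  (last char: 'a')
Last column: 3Va7ff$llaa
Original string S is at sorted index 6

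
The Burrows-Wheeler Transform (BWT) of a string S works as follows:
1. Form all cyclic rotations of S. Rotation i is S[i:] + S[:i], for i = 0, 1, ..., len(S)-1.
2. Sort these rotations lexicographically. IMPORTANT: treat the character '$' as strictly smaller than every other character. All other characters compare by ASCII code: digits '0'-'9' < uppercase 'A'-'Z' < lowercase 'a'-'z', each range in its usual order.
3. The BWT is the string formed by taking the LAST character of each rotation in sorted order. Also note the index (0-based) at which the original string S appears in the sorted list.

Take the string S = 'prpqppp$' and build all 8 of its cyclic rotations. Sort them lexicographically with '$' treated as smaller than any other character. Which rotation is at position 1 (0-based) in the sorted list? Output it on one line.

All 8 rotations (rotation i = S[i:]+S[:i]):
  rot[0] = prpqppp$
  rot[1] = rpqppp$p
  rot[2] = pqppp$pr
  rot[3] = qppp$prp
  rot[4] = ppp$prpq
  rot[5] = pp$prpqp
  rot[6] = p$prpqpp
  rot[7] = $prpqppp
Sorted (with $ < everything):
  sorted[0] = $prpqppp
  sorted[1] = p$prpqpp
  sorted[2] = pp$prpqp
  sorted[3] = ppp$prpq
  sorted[4] = pqppp$pr
  sorted[5] = prpqppp$
  sorted[6] = qppp$prp
  sorted[7] = rpqppp$p
sorted[1] = p$prpqpp

Answer: p$prpqpp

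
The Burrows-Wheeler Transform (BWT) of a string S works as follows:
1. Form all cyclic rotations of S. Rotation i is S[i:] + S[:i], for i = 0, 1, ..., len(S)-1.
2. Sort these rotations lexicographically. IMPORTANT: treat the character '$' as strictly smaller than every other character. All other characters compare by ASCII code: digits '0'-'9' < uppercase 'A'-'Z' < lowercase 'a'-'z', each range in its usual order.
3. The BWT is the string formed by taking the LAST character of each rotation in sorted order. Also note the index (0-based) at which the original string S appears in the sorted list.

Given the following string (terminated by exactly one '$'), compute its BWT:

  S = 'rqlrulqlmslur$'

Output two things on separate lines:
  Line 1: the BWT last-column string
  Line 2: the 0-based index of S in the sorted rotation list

All 14 rotations (rotation i = S[i:]+S[:i]):
  rot[0] = rqlrulqlmslur$
  rot[1] = qlrulqlmslur$r
  rot[2] = lrulqlmslur$rq
  rot[3] = rulqlmslur$rql
  rot[4] = ulqlmslur$rqlr
  rot[5] = lqlmslur$rqlru
  rot[6] = qlmslur$rqlrul
  rot[7] = lmslur$rqlrulq
  rot[8] = mslur$rqlrulql
  rot[9] = slur$rqlrulqlm
  rot[10] = lur$rqlrulqlms
  rot[11] = ur$rqlrulqlmsl
  rot[12] = r$rqlrulqlmslu
  rot[13] = $rqlrulqlmslur
Sorted (with $ < everything):
  sorted[0] = $rqlrulqlmslur  (last char: 'r')
  sorted[1] = lmslur$rqlrulq  (last char: 'q')
  sorted[2] = lqlmslur$rqlru  (last char: 'u')
  sorted[3] = lrulqlmslur$rq  (last char: 'q')
  sorted[4] = lur$rqlrulqlms  (last char: 's')
  sorted[5] = mslur$rqlrulql  (last char: 'l')
  sorted[6] = qlmslur$rqlrul  (last char: 'l')
  sorted[7] = qlrulqlmslur$r  (last char: 'r')
  sorted[8] = r$rqlrulqlmslu  (last char: 'u')
  sorted[9] = rqlrulqlmslur$  (last char: '$')
  sorted[10] = rulqlmslur$rql  (last char: 'l')
  sorted[11] = slur$rqlrulqlm  (last char: 'm')
  sorted[12] = ulqlmslur$rqlr  (last char: 'r')
  sorted[13] = ur$rqlrulqlmsl  (last char: 'l')
Last column: rquqsllru$lmrl
Original string S is at sorted index 9

Answer: rquqsllru$lmrl
9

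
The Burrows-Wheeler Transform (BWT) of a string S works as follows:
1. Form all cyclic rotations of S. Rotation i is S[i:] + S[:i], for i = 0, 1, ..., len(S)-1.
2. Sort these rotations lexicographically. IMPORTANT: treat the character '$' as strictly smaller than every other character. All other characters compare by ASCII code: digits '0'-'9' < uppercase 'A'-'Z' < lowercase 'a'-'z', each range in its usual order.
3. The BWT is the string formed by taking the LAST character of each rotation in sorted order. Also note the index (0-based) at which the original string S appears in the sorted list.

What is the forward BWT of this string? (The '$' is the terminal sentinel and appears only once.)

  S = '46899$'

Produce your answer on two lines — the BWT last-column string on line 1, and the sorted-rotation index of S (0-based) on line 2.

Answer: 9$4698
1

Derivation:
All 6 rotations (rotation i = S[i:]+S[:i]):
  rot[0] = 46899$
  rot[1] = 6899$4
  rot[2] = 899$46
  rot[3] = 99$468
  rot[4] = 9$4689
  rot[5] = $46899
Sorted (with $ < everything):
  sorted[0] = $46899  (last char: '9')
  sorted[1] = 46899$  (last char: '$')
  sorted[2] = 6899$4  (last char: '4')
  sorted[3] = 899$46  (last char: '6')
  sorted[4] = 9$4689  (last char: '9')
  sorted[5] = 99$468  (last char: '8')
Last column: 9$4698
Original string S is at sorted index 1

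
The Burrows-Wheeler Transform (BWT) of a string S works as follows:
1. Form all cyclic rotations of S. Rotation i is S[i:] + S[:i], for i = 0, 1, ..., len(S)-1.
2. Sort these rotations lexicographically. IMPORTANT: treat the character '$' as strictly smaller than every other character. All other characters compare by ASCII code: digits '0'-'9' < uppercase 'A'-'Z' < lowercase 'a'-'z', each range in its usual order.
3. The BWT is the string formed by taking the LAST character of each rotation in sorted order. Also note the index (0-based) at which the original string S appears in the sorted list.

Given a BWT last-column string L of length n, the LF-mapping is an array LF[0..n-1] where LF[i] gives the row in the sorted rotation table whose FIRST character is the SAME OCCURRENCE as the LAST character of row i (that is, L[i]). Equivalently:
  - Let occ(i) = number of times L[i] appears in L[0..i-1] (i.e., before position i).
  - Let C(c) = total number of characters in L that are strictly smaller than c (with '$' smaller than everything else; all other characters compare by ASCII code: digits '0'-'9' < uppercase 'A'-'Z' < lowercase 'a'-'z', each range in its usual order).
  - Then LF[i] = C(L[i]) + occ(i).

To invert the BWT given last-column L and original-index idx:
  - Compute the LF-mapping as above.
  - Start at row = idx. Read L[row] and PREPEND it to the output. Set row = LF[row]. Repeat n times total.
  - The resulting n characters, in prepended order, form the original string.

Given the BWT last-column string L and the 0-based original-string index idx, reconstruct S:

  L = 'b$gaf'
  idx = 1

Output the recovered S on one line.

LF mapping: 2 0 4 1 3
Walk LF starting at row 1, prepending L[row]:
  step 1: row=1, L[1]='$', prepend. Next row=LF[1]=0
  step 2: row=0, L[0]='b', prepend. Next row=LF[0]=2
  step 3: row=2, L[2]='g', prepend. Next row=LF[2]=4
  step 4: row=4, L[4]='f', prepend. Next row=LF[4]=3
  step 5: row=3, L[3]='a', prepend. Next row=LF[3]=1
Reversed output: afgb$

Answer: afgb$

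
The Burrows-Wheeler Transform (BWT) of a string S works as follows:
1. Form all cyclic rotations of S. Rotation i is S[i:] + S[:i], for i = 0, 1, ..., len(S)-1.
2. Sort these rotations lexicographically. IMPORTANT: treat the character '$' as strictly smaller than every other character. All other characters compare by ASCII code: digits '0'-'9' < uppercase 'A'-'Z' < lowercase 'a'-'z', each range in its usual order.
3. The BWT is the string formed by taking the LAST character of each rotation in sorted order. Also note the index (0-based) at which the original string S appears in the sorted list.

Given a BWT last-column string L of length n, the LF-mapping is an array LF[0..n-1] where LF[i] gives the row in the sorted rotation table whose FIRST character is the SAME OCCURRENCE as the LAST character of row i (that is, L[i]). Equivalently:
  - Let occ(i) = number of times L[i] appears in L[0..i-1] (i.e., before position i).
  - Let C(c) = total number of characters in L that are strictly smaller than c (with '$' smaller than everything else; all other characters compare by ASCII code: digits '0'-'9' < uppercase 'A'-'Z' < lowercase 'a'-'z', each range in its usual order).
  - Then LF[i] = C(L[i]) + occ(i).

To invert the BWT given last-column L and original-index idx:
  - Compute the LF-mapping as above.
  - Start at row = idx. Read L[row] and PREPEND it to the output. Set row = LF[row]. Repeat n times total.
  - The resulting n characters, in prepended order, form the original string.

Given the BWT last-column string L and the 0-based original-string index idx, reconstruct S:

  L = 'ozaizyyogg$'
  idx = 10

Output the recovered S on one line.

Answer: zigzagyoyo$

Derivation:
LF mapping: 5 9 1 4 10 7 8 6 2 3 0
Walk LF starting at row 10, prepending L[row]:
  step 1: row=10, L[10]='$', prepend. Next row=LF[10]=0
  step 2: row=0, L[0]='o', prepend. Next row=LF[0]=5
  step 3: row=5, L[5]='y', prepend. Next row=LF[5]=7
  step 4: row=7, L[7]='o', prepend. Next row=LF[7]=6
  step 5: row=6, L[6]='y', prepend. Next row=LF[6]=8
  step 6: row=8, L[8]='g', prepend. Next row=LF[8]=2
  step 7: row=2, L[2]='a', prepend. Next row=LF[2]=1
  step 8: row=1, L[1]='z', prepend. Next row=LF[1]=9
  step 9: row=9, L[9]='g', prepend. Next row=LF[9]=3
  step 10: row=3, L[3]='i', prepend. Next row=LF[3]=4
  step 11: row=4, L[4]='z', prepend. Next row=LF[4]=10
Reversed output: zigzagyoyo$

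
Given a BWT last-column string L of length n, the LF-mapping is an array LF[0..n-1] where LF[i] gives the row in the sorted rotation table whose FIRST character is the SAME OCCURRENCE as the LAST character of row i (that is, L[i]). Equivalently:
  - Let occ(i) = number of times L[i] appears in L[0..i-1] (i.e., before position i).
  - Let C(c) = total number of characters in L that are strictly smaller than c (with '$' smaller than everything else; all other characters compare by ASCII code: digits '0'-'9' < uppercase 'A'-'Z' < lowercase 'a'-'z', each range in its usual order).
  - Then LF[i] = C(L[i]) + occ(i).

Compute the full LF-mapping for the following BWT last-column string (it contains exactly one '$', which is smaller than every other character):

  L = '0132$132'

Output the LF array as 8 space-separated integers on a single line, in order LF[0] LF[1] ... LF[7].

Char counts: '$':1, '0':1, '1':2, '2':2, '3':2
C (first-col start): C('$')=0, C('0')=1, C('1')=2, C('2')=4, C('3')=6
L[0]='0': occ=0, LF[0]=C('0')+0=1+0=1
L[1]='1': occ=0, LF[1]=C('1')+0=2+0=2
L[2]='3': occ=0, LF[2]=C('3')+0=6+0=6
L[3]='2': occ=0, LF[3]=C('2')+0=4+0=4
L[4]='$': occ=0, LF[4]=C('$')+0=0+0=0
L[5]='1': occ=1, LF[5]=C('1')+1=2+1=3
L[6]='3': occ=1, LF[6]=C('3')+1=6+1=7
L[7]='2': occ=1, LF[7]=C('2')+1=4+1=5

Answer: 1 2 6 4 0 3 7 5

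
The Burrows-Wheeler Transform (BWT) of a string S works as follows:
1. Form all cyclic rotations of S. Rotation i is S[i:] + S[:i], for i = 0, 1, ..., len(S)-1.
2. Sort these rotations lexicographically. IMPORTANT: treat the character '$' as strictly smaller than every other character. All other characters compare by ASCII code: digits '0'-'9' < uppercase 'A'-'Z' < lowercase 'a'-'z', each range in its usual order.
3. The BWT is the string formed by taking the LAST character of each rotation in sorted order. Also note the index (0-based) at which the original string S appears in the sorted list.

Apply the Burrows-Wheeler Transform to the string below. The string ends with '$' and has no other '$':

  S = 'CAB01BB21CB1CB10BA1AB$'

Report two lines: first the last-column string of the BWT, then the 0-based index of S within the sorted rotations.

All 22 rotations (rotation i = S[i:]+S[:i]):
  rot[0] = CAB01BB21CB1CB10BA1AB$
  rot[1] = AB01BB21CB1CB10BA1AB$C
  rot[2] = B01BB21CB1CB10BA1AB$CA
  rot[3] = 01BB21CB1CB10BA1AB$CAB
  rot[4] = 1BB21CB1CB10BA1AB$CAB0
  rot[5] = BB21CB1CB10BA1AB$CAB01
  rot[6] = B21CB1CB10BA1AB$CAB01B
  rot[7] = 21CB1CB10BA1AB$CAB01BB
  rot[8] = 1CB1CB10BA1AB$CAB01BB2
  rot[9] = CB1CB10BA1AB$CAB01BB21
  rot[10] = B1CB10BA1AB$CAB01BB21C
  rot[11] = 1CB10BA1AB$CAB01BB21CB
  rot[12] = CB10BA1AB$CAB01BB21CB1
  rot[13] = B10BA1AB$CAB01BB21CB1C
  rot[14] = 10BA1AB$CAB01BB21CB1CB
  rot[15] = 0BA1AB$CAB01BB21CB1CB1
  rot[16] = BA1AB$CAB01BB21CB1CB10
  rot[17] = A1AB$CAB01BB21CB1CB10B
  rot[18] = 1AB$CAB01BB21CB1CB10BA
  rot[19] = AB$CAB01BB21CB1CB10BA1
  rot[20] = B$CAB01BB21CB1CB10BA1A
  rot[21] = $CAB01BB21CB1CB10BA1AB
Sorted (with $ < everything):
  sorted[0] = $CAB01BB21CB1CB10BA1AB  (last char: 'B')
  sorted[1] = 01BB21CB1CB10BA1AB$CAB  (last char: 'B')
  sorted[2] = 0BA1AB$CAB01BB21CB1CB1  (last char: '1')
  sorted[3] = 10BA1AB$CAB01BB21CB1CB  (last char: 'B')
  sorted[4] = 1AB$CAB01BB21CB1CB10BA  (last char: 'A')
  sorted[5] = 1BB21CB1CB10BA1AB$CAB0  (last char: '0')
  sorted[6] = 1CB10BA1AB$CAB01BB21CB  (last char: 'B')
  sorted[7] = 1CB1CB10BA1AB$CAB01BB2  (last char: '2')
  sorted[8] = 21CB1CB10BA1AB$CAB01BB  (last char: 'B')
  sorted[9] = A1AB$CAB01BB21CB1CB10B  (last char: 'B')
  sorted[10] = AB$CAB01BB21CB1CB10BA1  (last char: '1')
  sorted[11] = AB01BB21CB1CB10BA1AB$C  (last char: 'C')
  sorted[12] = B$CAB01BB21CB1CB10BA1A  (last char: 'A')
  sorted[13] = B01BB21CB1CB10BA1AB$CA  (last char: 'A')
  sorted[14] = B10BA1AB$CAB01BB21CB1C  (last char: 'C')
  sorted[15] = B1CB10BA1AB$CAB01BB21C  (last char: 'C')
  sorted[16] = B21CB1CB10BA1AB$CAB01B  (last char: 'B')
  sorted[17] = BA1AB$CAB01BB21CB1CB10  (last char: '0')
  sorted[18] = BB21CB1CB10BA1AB$CAB01  (last char: '1')
  sorted[19] = CAB01BB21CB1CB10BA1AB$  (last char: '$')
  sorted[20] = CB10BA1AB$CAB01BB21CB1  (last char: '1')
  sorted[21] = CB1CB10BA1AB$CAB01BB21  (last char: '1')
Last column: BB1BA0B2BB1CAACCB01$11
Original string S is at sorted index 19

Answer: BB1BA0B2BB1CAACCB01$11
19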